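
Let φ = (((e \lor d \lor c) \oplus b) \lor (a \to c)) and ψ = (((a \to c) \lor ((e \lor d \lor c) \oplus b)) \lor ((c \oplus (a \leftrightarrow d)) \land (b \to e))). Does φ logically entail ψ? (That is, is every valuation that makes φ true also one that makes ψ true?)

yes

a  b  c  d  e  |  φ  ψ
1  1  1  1  1  |  1  1
1  1  1  1  0  |  1  1
1  1  1  0  1  |  1  1
1  1  1  0  0  |  1  1
1  1  0  1  1  |  0  1
1  1  0  1  0  |  0  0
1  1  0  0  1  |  0  0
1  1  0  0  0  |  1  1
1  0  1  1  1  |  1  1
1  0  1  1  0  |  1  1
1  0  1  0  1  |  1  1
1  0  1  0  0  |  1  1
1  0  0  1  1  |  1  1
1  0  0  1  0  |  1  1
1  0  0  0  1  |  1  1
1  0  0  0  0  |  0  0
0  1  1  1  1  |  1  1
0  1  1  1  0  |  1  1
0  1  1  0  1  |  1  1
0  1  1  0  0  |  1  1
0  1  0  1  1  |  1  1
0  1  0  1  0  |  1  1
0  1  0  0  1  |  1  1
0  1  0  0  0  |  1  1
0  0  1  1  1  |  1  1
0  0  1  1  0  |  1  1
0  0  1  0  1  |  1  1
0  0  1  0  0  |  1  1
0  0  0  1  1  |  1  1
0  0  0  1  0  |  1  1
0  0  0  0  1  |  1  1
0  0  0  0  0  |  1  1
In every row where φ is true, ψ is also true, so φ ⊨ ψ.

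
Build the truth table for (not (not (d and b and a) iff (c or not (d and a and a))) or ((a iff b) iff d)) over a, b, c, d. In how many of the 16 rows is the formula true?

9

  a      b      c      d    |    φ  
False  False  False  False  |  False
False  False  False   True  |   True
False  False   True  False  |  False
False  False   True   True  |   True
False   True  False  False  |   True
False   True  False   True  |  False
False   True   True  False  |   True
False   True   True   True  |  False
 True  False  False  False  |   True
 True  False  False   True  |   True
 True  False   True  False  |   True
 True  False   True   True  |  False
 True   True  False  False  |  False
 True   True  False   True  |   True
 True   True   True  False  |  False
 True   True   True   True  |   True
The formula is true on 9 of the 16 rows.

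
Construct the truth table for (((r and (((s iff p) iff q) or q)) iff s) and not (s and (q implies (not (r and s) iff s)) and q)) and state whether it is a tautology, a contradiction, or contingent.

contingent

p | q | r | s | (s iff p) | ((s iff p) iff q) | (((s iff p) iff q) or q) | (r and s) | not (r and s) | (not (r and s) iff s) | φ
- | - | - | - | --------- | ----------------- | ------------------------ | --------- | ------------- | --------------------- | -
T | T | T | T |     T     |         T         |            T             |     T     |       F       |           F           | T
T | T | T | F |     F     |         F         |            T             |     F     |       T       |           F           | F
T | T | F | T |     T     |         T         |            T             |     F     |       T       |           T           | F
T | T | F | F |     F     |         F         |            T             |     F     |       T       |           F           | T
T | F | T | T |     T     |         F         |            F             |     T     |       F       |           F           | F
T | F | T | F |     F     |         T         |            T             |     F     |       T       |           F           | F
T | F | F | T |     T     |         F         |            F             |     F     |       T       |           T           | F
T | F | F | F |     F     |         T         |            T             |     F     |       T       |           F           | T
F | T | T | T |     F     |         F         |            T             |     T     |       F       |           F           | T
F | T | T | F |     T     |         T         |            T             |     F     |       T       |           F           | F
F | T | F | T |     F     |         F         |            T             |     F     |       T       |           T           | F
F | T | F | F |     T     |         T         |            T             |     F     |       T       |           F           | T
F | F | T | T |     F     |         T         |            T             |     T     |       F       |           F           | T
F | F | T | F |     T     |         F         |            F             |     F     |       T       |           F           | T
F | F | F | T |     F     |         T         |            T             |     F     |       T       |           T           | F
F | F | F | F |     T     |         F         |            F             |     F     |       T       |           F           | T
8 of 16 rows are T, so the formula is contingent.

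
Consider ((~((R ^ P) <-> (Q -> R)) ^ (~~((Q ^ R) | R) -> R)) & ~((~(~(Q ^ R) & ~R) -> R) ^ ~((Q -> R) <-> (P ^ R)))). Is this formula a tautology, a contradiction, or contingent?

P  Q  R  |  φ
F  F  F  |  F
F  F  T  |  F
F  T  F  |  F
F  T  T  |  F
T  F  F  |  F
T  F  T  |  F
T  T  F  |  F
T  T  T  |  F
Every row is F, so the formula is a contradiction.

contradiction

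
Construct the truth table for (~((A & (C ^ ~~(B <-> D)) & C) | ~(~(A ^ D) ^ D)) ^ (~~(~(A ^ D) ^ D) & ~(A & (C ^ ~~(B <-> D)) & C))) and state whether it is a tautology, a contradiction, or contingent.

contradiction

A  B  C  D  |  (B <-> D)  ~(B <-> D)  ~~(B <-> D)  (C ^ ~~(B <-> D))  (A & (C ^ ~~(B <-> D)) & C)  (A ^ D)  ~(A ^ D)  (~(A ^ D) ^ D)  ~(~(A ^ D) ^ D)  ~~(~(A ^ D) ^ D)  ~(A & (C ^ ~~(B <-> D)) & C)  φ
T  T  T  T  |      T          F            T               F                       F                  F        T            F                T                F                       T                F
T  T  T  F  |      F          T            F               T                       T                  T        F            F                T                F                       F                F
T  T  F  T  |      T          F            T               T                       F                  F        T            F                T                F                       T                F
T  T  F  F  |      F          T            F               F                       F                  T        F            F                T                F                       T                F
T  F  T  T  |      F          T            F               T                       T                  F        T            F                T                F                       F                F
T  F  T  F  |      T          F            T               F                       F                  T        F            F                T                F                       T                F
T  F  F  T  |      F          T            F               F                       F                  F        T            F                T                F                       T                F
T  F  F  F  |      T          F            T               T                       F                  T        F            F                T                F                       T                F
F  T  T  T  |      T          F            T               F                       F                  T        F            T                F                T                       T                F
F  T  T  F  |      F          T            F               T                       F                  F        T            T                F                T                       T                F
F  T  F  T  |      T          F            T               T                       F                  T        F            T                F                T                       T                F
F  T  F  F  |      F          T            F               F                       F                  F        T            T                F                T                       T                F
F  F  T  T  |      F          T            F               T                       F                  T        F            T                F                T                       T                F
F  F  T  F  |      T          F            T               F                       F                  F        T            T                F                T                       T                F
F  F  F  T  |      F          T            F               F                       F                  T        F            T                F                T                       T                F
F  F  F  F  |      T          F            T               T                       F                  F        T            T                F                T                       T                F
Every row is F, so the formula is a contradiction.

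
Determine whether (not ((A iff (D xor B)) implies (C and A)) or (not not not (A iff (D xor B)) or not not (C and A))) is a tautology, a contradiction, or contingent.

A | B | C | D | (D xor B) | (A iff (D xor B)) | (C and A) | not (A iff (D xor B)) | not not (A iff (D xor B)) | not (C and A) | not not (C and A) | φ
- | - | - | - | --------- | ----------------- | --------- | --------------------- | ------------------------- | ------------- | ----------------- | -
T | T | T | T |     F     |         F         |     T     |           T           |             F             |       F       |         T         | T
T | T | T | F |     T     |         T         |     T     |           F           |             T             |       F       |         T         | T
T | T | F | T |     F     |         F         |     F     |           T           |             F             |       T       |         F         | T
T | T | F | F |     T     |         T         |     F     |           F           |             T             |       T       |         F         | T
T | F | T | T |     T     |         T         |     T     |           F           |             T             |       F       |         T         | T
T | F | T | F |     F     |         F         |     T     |           T           |             F             |       F       |         T         | T
T | F | F | T |     T     |         T         |     F     |           F           |             T             |       T       |         F         | T
T | F | F | F |     F     |         F         |     F     |           T           |             F             |       T       |         F         | T
F | T | T | T |     F     |         T         |     F     |           F           |             T             |       T       |         F         | T
F | T | T | F |     T     |         F         |     F     |           T           |             F             |       T       |         F         | T
F | T | F | T |     F     |         T         |     F     |           F           |             T             |       T       |         F         | T
F | T | F | F |     T     |         F         |     F     |           T           |             F             |       T       |         F         | T
F | F | T | T |     T     |         F         |     F     |           T           |             F             |       T       |         F         | T
F | F | T | F |     F     |         T         |     F     |           F           |             T             |       T       |         F         | T
F | F | F | T |     T     |         F         |     F     |           T           |             F             |       T       |         F         | T
F | F | F | F |     F     |         T         |     F     |           F           |             T             |       T       |         F         | T
Every row is T, so the formula is a tautology.

tautology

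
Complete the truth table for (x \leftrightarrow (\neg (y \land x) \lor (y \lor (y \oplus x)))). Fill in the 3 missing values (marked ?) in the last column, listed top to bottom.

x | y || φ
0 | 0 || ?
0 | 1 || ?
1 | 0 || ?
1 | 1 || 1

0, 0, 1

Row x=0, y=0: (\neg (y \land x) \lor (y \lor (y \oplus x))) = 1, so the formula = 0.
Row x=0, y=1: (\neg (y \land x) \lor (y \lor (y \oplus x))) = 1, so the formula = 0.
Row x=1, y=0: (\neg (y \land x) \lor (y \lor (y \oplus x))) = 1, so the formula = 1.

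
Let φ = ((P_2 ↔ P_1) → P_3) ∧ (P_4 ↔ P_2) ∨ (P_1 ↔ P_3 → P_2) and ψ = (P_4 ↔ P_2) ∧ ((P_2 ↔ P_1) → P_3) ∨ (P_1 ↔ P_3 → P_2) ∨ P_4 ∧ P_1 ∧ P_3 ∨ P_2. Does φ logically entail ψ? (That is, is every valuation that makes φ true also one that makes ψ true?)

yes

 P_1    P_2    P_3    P_4   |    φ      ψ  
False  False  False  False  |  False  False
False  False  False   True  |  False  False
False  False   True  False  |   True   True
False  False   True   True  |   True   True
False   True  False  False  |  False   True
False   True  False   True  |   True   True
False   True   True  False  |  False   True
False   True   True   True  |   True   True
 True  False  False  False  |   True   True
 True  False  False   True  |   True   True
 True  False   True  False  |   True   True
 True  False   True   True  |  False   True
 True   True  False  False  |   True   True
 True   True  False   True  |   True   True
 True   True   True  False  |   True   True
 True   True   True   True  |   True   True
In every row where φ is true, ψ is also true, so φ ⊨ ψ.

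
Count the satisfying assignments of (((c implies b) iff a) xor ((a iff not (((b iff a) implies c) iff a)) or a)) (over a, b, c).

3

a | b | c || φ
0 | 0 | 0 || 1
0 | 0 | 1 || 1
0 | 1 | 0 || 0
0 | 1 | 1 || 0
1 | 0 | 0 || 0
1 | 0 | 1 || 1
1 | 1 | 0 || 0
1 | 1 | 1 || 0
The formula is true on 3 of the 8 rows.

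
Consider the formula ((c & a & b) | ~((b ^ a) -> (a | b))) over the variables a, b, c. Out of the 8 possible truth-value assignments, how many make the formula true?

a  b  c     (c & a & b)  (b ^ a)  (a | b)  ((b ^ a) -> (a | b))  ~((b ^ a) -> (a | b))  φ
F  F  F          F          F        F              T                      F            F
F  F  T          F          F        F              T                      F            F
F  T  F          F          T        T              T                      F            F
F  T  T          F          T        T              T                      F            F
T  F  F          F          T        T              T                      F            F
T  F  T          F          T        T              T                      F            F
T  T  F          F          F        T              T                      F            F
T  T  T          T          F        T              T                      F            T
The formula is true on 1 of the 8 rows.

1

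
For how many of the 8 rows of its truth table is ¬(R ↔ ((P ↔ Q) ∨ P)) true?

P | Q | R | ¬(R ↔ ((P ↔ Q) ∨ P))
- | - | - | --------------------
F | F | F |          T          
F | F | T |          F          
F | T | F |          F          
F | T | T |          T          
T | F | F |          T          
T | F | T |          F          
T | T | F |          T          
T | T | T |          F          
The formula is true on 4 of the 8 rows.

4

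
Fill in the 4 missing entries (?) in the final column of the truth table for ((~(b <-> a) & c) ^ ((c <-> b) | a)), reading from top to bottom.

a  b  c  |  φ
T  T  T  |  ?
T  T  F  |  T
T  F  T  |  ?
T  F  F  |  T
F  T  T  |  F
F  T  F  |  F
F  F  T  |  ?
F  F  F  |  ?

Row a=T, b=T, c=T: (~(b <-> a) & c) = F, ((c <-> b) | a) = T, so the formula = T.
Row a=T, b=F, c=T: (~(b <-> a) & c) = T, ((c <-> b) | a) = T, so the formula = F.
Row a=F, b=F, c=T: (~(b <-> a) & c) = F, ((c <-> b) | a) = F, so the formula = F.
Row a=F, b=F, c=F: (~(b <-> a) & c) = F, ((c <-> b) | a) = T, so the formula = T.

T, F, F, T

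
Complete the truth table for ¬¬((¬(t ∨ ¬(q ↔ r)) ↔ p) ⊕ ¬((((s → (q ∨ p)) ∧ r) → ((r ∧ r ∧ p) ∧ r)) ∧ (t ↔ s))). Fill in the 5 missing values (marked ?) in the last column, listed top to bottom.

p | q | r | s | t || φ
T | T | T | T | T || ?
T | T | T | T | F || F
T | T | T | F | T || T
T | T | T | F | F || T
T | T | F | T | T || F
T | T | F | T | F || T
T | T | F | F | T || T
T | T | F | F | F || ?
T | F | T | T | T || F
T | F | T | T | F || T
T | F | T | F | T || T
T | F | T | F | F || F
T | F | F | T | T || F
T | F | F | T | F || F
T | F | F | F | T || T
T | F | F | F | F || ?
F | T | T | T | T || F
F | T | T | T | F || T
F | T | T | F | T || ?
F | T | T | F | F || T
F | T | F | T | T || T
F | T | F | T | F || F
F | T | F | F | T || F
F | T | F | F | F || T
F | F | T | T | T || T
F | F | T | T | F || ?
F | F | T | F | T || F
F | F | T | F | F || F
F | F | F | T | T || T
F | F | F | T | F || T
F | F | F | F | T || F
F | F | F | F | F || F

Row p=T, q=T, r=T, s=T, t=T: ((¬(t ∨ ¬(q ↔ r)) ↔ p) ⊕ ¬((((s → (q ∨ p)) ∧ r) → ((r ∧ r ∧ p) ∧ r)) ∧ (t ↔ s))) = F, ¬((¬(t ∨ ¬(q ↔ r)) ↔ p) ⊕ ¬((((s → (q ∨ p)) ∧ r) → ((r ∧ r ∧ p) ∧ r)) ∧ (t ↔ s))) = T, so the formula = F.
Row p=T, q=T, r=F, s=F, t=F: ((¬(t ∨ ¬(q ↔ r)) ↔ p) ⊕ ¬((((s → (q ∨ p)) ∧ r) → ((r ∧ r ∧ p) ∧ r)) ∧ (t ↔ s))) = F, ¬((¬(t ∨ ¬(q ↔ r)) ↔ p) ⊕ ¬((((s → (q ∨ p)) ∧ r) → ((r ∧ r ∧ p) ∧ r)) ∧ (t ↔ s))) = T, so the formula = F.
Row p=T, q=F, r=F, s=F, t=F: ((¬(t ∨ ¬(q ↔ r)) ↔ p) ⊕ ¬((((s → (q ∨ p)) ∧ r) → ((r ∧ r ∧ p) ∧ r)) ∧ (t ↔ s))) = T, ¬((¬(t ∨ ¬(q ↔ r)) ↔ p) ⊕ ¬((((s → (q ∨ p)) ∧ r) → ((r ∧ r ∧ p) ∧ r)) ∧ (t ↔ s))) = F, so the formula = T.
Row p=F, q=T, r=T, s=F, t=T: ((¬(t ∨ ¬(q ↔ r)) ↔ p) ⊕ ¬((((s → (q ∨ p)) ∧ r) → ((r ∧ r ∧ p) ∧ r)) ∧ (t ↔ s))) = F, ¬((¬(t ∨ ¬(q ↔ r)) ↔ p) ⊕ ¬((((s → (q ∨ p)) ∧ r) → ((r ∧ r ∧ p) ∧ r)) ∧ (t ↔ s))) = T, so the formula = F.
Row p=F, q=F, r=T, s=T, t=F: ((¬(t ∨ ¬(q ↔ r)) ↔ p) ⊕ ¬((((s → (q ∨ p)) ∧ r) → ((r ∧ r ∧ p) ∧ r)) ∧ (t ↔ s))) = F, ¬((¬(t ∨ ¬(q ↔ r)) ↔ p) ⊕ ¬((((s → (q ∨ p)) ∧ r) → ((r ∧ r ∧ p) ∧ r)) ∧ (t ↔ s))) = T, so the formula = F.

F, F, T, F, F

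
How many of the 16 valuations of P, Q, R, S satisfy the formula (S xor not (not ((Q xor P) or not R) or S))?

P | Q | R | S | φ
- | - | - | - | -
1 | 1 | 1 | 1 | 1
1 | 1 | 1 | 0 | 0
1 | 1 | 0 | 1 | 1
1 | 1 | 0 | 0 | 1
1 | 0 | 1 | 1 | 1
1 | 0 | 1 | 0 | 1
1 | 0 | 0 | 1 | 1
1 | 0 | 0 | 0 | 1
0 | 1 | 1 | 1 | 1
0 | 1 | 1 | 0 | 1
0 | 1 | 0 | 1 | 1
0 | 1 | 0 | 0 | 1
0 | 0 | 1 | 1 | 1
0 | 0 | 1 | 0 | 0
0 | 0 | 0 | 1 | 1
0 | 0 | 0 | 0 | 1
The formula is true on 14 of the 16 rows.

14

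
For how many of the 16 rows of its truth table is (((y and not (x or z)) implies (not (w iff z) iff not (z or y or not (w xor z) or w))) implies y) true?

x | y | z | w || φ
F | F | F | F || F
F | F | F | T || F
F | F | T | F || F
F | F | T | T || F
F | T | F | F || T
F | T | F | T || T
F | T | T | F || T
F | T | T | T || T
T | F | F | F || F
T | F | F | T || F
T | F | T | F || F
T | F | T | T || F
T | T | F | F || T
T | T | F | T || T
T | T | T | F || T
T | T | T | T || T
The formula is true on 8 of the 16 rows.

8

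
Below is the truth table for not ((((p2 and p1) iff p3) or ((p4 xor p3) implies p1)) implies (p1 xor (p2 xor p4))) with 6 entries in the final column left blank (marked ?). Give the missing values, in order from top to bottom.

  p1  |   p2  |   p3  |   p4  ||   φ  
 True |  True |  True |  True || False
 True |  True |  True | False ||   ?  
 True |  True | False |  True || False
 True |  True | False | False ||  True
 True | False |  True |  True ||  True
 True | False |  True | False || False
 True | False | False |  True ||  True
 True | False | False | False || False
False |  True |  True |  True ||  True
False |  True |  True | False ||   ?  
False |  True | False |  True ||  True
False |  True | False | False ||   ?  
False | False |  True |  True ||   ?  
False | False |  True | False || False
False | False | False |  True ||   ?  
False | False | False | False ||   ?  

Row 2: (((p2 and p1) iff p3) or ((p4 xor p3) implies p1)) = True, (p1 xor (p2 xor p4)) = False, ((((p2 and p1) iff p3) or ((p4 xor p3) implies p1)) implies (p1 xor (p2 xor p4))) = False, so the formula = True.
Row 10: (((p2 and p1) iff p3) or ((p4 xor p3) implies p1)) = False, (p1 xor (p2 xor p4)) = True, ((((p2 and p1) iff p3) or ((p4 xor p3) implies p1)) implies (p1 xor (p2 xor p4))) = True, so the formula = False.
Row 12: (((p2 and p1) iff p3) or ((p4 xor p3) implies p1)) = True, (p1 xor (p2 xor p4)) = True, ((((p2 and p1) iff p3) or ((p4 xor p3) implies p1)) implies (p1 xor (p2 xor p4))) = True, so the formula = False.
Row 13: (((p2 and p1) iff p3) or ((p4 xor p3) implies p1)) = True, (p1 xor (p2 xor p4)) = True, ((((p2 and p1) iff p3) or ((p4 xor p3) implies p1)) implies (p1 xor (p2 xor p4))) = True, so the formula = False.
Row 15: (((p2 and p1) iff p3) or ((p4 xor p3) implies p1)) = True, (p1 xor (p2 xor p4)) = True, ((((p2 and p1) iff p3) or ((p4 xor p3) implies p1)) implies (p1 xor (p2 xor p4))) = True, so the formula = False.
Row 16: (((p2 and p1) iff p3) or ((p4 xor p3) implies p1)) = True, (p1 xor (p2 xor p4)) = False, ((((p2 and p1) iff p3) or ((p4 xor p3) implies p1)) implies (p1 xor (p2 xor p4))) = False, so the formula = True.

True, False, False, False, False, True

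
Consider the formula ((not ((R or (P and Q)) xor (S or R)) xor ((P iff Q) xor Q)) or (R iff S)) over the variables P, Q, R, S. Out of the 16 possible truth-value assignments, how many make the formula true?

13

P | Q | R | S | (P and Q) | (R or (P and Q)) | (S or R) | (P iff Q) | ((P iff Q) xor Q) | (R iff S) | φ
- | - | - | - | --------- | ---------------- | -------- | --------- | ----------------- | --------- | -
T | T | T | T |     T     |        T         |    T     |     T     |         F         |     T     | T
T | T | T | F |     T     |        T         |    T     |     T     |         F         |     F     | T
T | T | F | T |     T     |        T         |    T     |     T     |         F         |     F     | T
T | T | F | F |     T     |        T         |    F     |     T     |         F         |     T     | T
T | F | T | T |     F     |        T         |    T     |     F     |         F         |     T     | T
T | F | T | F |     F     |        T         |    T     |     F     |         F         |     F     | T
T | F | F | T |     F     |        F         |    T     |     F     |         F         |     F     | F
T | F | F | F |     F     |        F         |    F     |     F     |         F         |     T     | T
F | T | T | T |     F     |        T         |    T     |     F     |         T         |     T     | T
F | T | T | F |     F     |        T         |    T     |     F     |         T         |     F     | F
F | T | F | T |     F     |        F         |    T     |     F     |         T         |     F     | T
F | T | F | F |     F     |        F         |    F     |     F     |         T         |     T     | T
F | F | T | T |     F     |        T         |    T     |     T     |         T         |     T     | T
F | F | T | F |     F     |        T         |    T     |     T     |         T         |     F     | F
F | F | F | T |     F     |        F         |    T     |     T     |         T         |     F     | T
F | F | F | F |     F     |        F         |    F     |     T     |         T         |     T     | T
The formula is true on 13 of the 16 rows.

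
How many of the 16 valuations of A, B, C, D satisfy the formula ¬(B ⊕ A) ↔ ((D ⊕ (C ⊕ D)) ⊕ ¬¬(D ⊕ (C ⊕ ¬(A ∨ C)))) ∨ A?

8

A  B  C  D  |  (B ⊕ A)  ¬(B ⊕ A)  (C ⊕ D)  (D ⊕ (C ⊕ D))  (A ∨ C)  ¬(A ∨ C)  (C ⊕ ¬(A ∨ C))  (D ⊕ (C ⊕ ¬(A ∨ C)))  ¬(D ⊕ (C ⊕ ¬(A ∨ C)))  ¬¬(D ⊕ (C ⊕ ¬(A ∨ C)))  φ
T  T  T  T  |     F        T         F           T           T        F            T                  F                      T                      F             T
T  T  T  F  |     F        T         T           T           T        F            T                  T                      F                      T             T
T  T  F  T  |     F        T         T           F           T        F            F                  T                      F                      T             T
T  T  F  F  |     F        T         F           F           T        F            F                  F                      T                      F             T
T  F  T  T  |     T        F         F           T           T        F            T                  F                      T                      F             F
T  F  T  F  |     T        F         T           T           T        F            T                  T                      F                      T             F
T  F  F  T  |     T        F         T           F           T        F            F                  T                      F                      T             F
T  F  F  F  |     T        F         F           F           T        F            F                  F                      T                      F             F
F  T  T  T  |     T        F         F           T           T        F            T                  F                      T                      F             F
F  T  T  F  |     T        F         T           T           T        F            T                  T                      F                      T             T
F  T  F  T  |     T        F         T           F           F        T            T                  F                      T                      F             T
F  T  F  F  |     T        F         F           F           F        T            T                  T                      F                      T             F
F  F  T  T  |     F        T         F           T           T        F            T                  F                      T                      F             T
F  F  T  F  |     F        T         T           T           T        F            T                  T                      F                      T             F
F  F  F  T  |     F        T         T           F           F        T            T                  F                      T                      F             F
F  F  F  F  |     F        T         F           F           F        T            T                  T                      F                      T             T
The formula is true on 8 of the 16 rows.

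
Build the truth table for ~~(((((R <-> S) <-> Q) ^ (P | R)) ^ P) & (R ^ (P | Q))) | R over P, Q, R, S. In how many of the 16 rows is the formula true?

11

P | Q | R | S | φ
- | - | - | - | -
0 | 0 | 0 | 0 | 0
0 | 0 | 0 | 1 | 0
0 | 0 | 1 | 0 | 1
0 | 0 | 1 | 1 | 1
0 | 1 | 0 | 0 | 1
0 | 1 | 0 | 1 | 0
0 | 1 | 1 | 0 | 1
0 | 1 | 1 | 1 | 1
1 | 0 | 0 | 0 | 0
1 | 0 | 0 | 1 | 1
1 | 0 | 1 | 0 | 1
1 | 0 | 1 | 1 | 1
1 | 1 | 0 | 0 | 1
1 | 1 | 0 | 1 | 0
1 | 1 | 1 | 0 | 1
1 | 1 | 1 | 1 | 1
The formula is true on 11 of the 16 rows.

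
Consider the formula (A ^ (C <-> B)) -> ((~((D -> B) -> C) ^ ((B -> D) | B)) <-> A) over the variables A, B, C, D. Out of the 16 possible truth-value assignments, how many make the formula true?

A | B | C | D | φ
- | - | - | - | -
1 | 1 | 1 | 1 | 1
1 | 1 | 1 | 0 | 1
1 | 1 | 0 | 1 | 0
1 | 1 | 0 | 0 | 0
1 | 0 | 1 | 1 | 1
1 | 0 | 1 | 0 | 1
1 | 0 | 0 | 1 | 1
1 | 0 | 0 | 0 | 1
0 | 1 | 1 | 1 | 0
0 | 1 | 1 | 0 | 0
0 | 1 | 0 | 1 | 1
0 | 1 | 0 | 0 | 1
0 | 0 | 1 | 1 | 1
0 | 0 | 1 | 0 | 1
0 | 0 | 0 | 1 | 0
0 | 0 | 0 | 0 | 1
The formula is true on 11 of the 16 rows.

11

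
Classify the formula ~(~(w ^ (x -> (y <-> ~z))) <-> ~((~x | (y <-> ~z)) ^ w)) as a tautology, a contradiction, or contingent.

x | y | z | w || φ
F | F | F | F || F
F | F | F | T || F
F | F | T | F || F
F | F | T | T || F
F | T | F | F || F
F | T | F | T || F
F | T | T | F || F
F | T | T | T || F
T | F | F | F || F
T | F | F | T || F
T | F | T | F || F
T | F | T | T || F
T | T | F | F || F
T | T | F | T || F
T | T | T | F || F
T | T | T | T || F
Every row is F, so the formula is a contradiction.

contradiction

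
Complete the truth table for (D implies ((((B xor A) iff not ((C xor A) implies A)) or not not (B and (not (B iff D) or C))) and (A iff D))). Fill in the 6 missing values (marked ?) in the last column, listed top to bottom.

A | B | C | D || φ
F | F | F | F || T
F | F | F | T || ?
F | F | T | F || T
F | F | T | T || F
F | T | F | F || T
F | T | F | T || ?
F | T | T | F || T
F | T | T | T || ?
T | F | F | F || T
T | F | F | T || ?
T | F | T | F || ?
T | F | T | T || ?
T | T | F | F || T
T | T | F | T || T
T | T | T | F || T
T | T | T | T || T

F, F, F, F, T, F

Row A=F, B=F, C=F, D=T: ((((B xor A) iff not ((C xor A) implies A)) or not not (B and (not (B iff D) or C))) and (A iff D)) = F, so the formula = F.
Row A=F, B=T, C=F, D=T: ((((B xor A) iff not ((C xor A) implies A)) or not not (B and (not (B iff D) or C))) and (A iff D)) = F, so the formula = F.
Row A=F, B=T, C=T, D=T: ((((B xor A) iff not ((C xor A) implies A)) or not not (B and (not (B iff D) or C))) and (A iff D)) = F, so the formula = F.
Row A=T, B=F, C=F, D=T: ((((B xor A) iff not ((C xor A) implies A)) or not not (B and (not (B iff D) or C))) and (A iff D)) = F, so the formula = F.
Row A=T, B=F, C=T, D=F: ((((B xor A) iff not ((C xor A) implies A)) or not not (B and (not (B iff D) or C))) and (A iff D)) = F, so the formula = T.
Row A=T, B=F, C=T, D=T: ((((B xor A) iff not ((C xor A) implies A)) or not not (B and (not (B iff D) or C))) and (A iff D)) = F, so the formula = F.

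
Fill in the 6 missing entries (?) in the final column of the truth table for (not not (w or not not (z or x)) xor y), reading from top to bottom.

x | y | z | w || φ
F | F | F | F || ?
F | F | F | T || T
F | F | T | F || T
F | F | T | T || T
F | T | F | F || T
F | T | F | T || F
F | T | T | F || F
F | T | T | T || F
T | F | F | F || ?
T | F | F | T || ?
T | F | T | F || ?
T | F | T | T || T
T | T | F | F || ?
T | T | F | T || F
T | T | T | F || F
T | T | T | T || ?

Row x=F, y=F, z=F, w=F: not not (w or not not (z or x)) = F, so the formula = F.
Row x=T, y=F, z=F, w=F: not not (w or not not (z or x)) = T, so the formula = T.
Row x=T, y=F, z=F, w=T: not not (w or not not (z or x)) = T, so the formula = T.
Row x=T, y=F, z=T, w=F: not not (w or not not (z or x)) = T, so the formula = T.
Row x=T, y=T, z=F, w=F: not not (w or not not (z or x)) = T, so the formula = F.
Row x=T, y=T, z=T, w=T: not not (w or not not (z or x)) = T, so the formula = F.

F, T, T, T, F, F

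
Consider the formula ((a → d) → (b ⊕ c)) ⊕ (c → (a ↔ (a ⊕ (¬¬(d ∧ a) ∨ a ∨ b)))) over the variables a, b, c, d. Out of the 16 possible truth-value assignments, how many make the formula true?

6

a | b | c | d | (a → d) | (b ⊕ c) | ((a → d) → (b ⊕ c)) | (d ∧ a) | ¬(d ∧ a) | ¬¬(d ∧ a) | (¬¬(d ∧ a) ∨ a ∨ b) | (a ⊕ (¬¬(d ∧ a) ∨ a ∨ b)) | φ
- | - | - | - | ------- | ------- | ------------------- | ------- | -------- | --------- | ------------------- | ------------------------- | -
F | F | F | F |    T    |    F    |          F          |    F    |    T     |     F     |          F          |             F             | T
F | F | F | T |    T    |    F    |          F          |    F    |    T     |     F     |          F          |             F             | T
F | F | T | F |    T    |    T    |          T          |    F    |    T     |     F     |          F          |             F             | F
F | F | T | T |    T    |    T    |          T          |    F    |    T     |     F     |          F          |             F             | F
F | T | F | F |    T    |    T    |          T          |    F    |    T     |     F     |          T          |             T             | F
F | T | F | T |    T    |    T    |          T          |    F    |    T     |     F     |          T          |             T             | F
F | T | T | F |    T    |    F    |          F          |    F    |    T     |     F     |          T          |             T             | F
F | T | T | T |    T    |    F    |          F          |    F    |    T     |     F     |          T          |             T             | F
T | F | F | F |    F    |    F    |          T          |    F    |    T     |     F     |          T          |             F             | F
T | F | F | T |    T    |    F    |          F          |    T    |    F     |     T     |          T          |             F             | T
T | F | T | F |    F    |    T    |          T          |    F    |    T     |     F     |          T          |             F             | T
T | F | T | T |    T    |    T    |          T          |    T    |    F     |     T     |          T          |             F             | T
T | T | F | F |    F    |    T    |          T          |    F    |    T     |     F     |          T          |             F             | F
T | T | F | T |    T    |    T    |          T          |    T    |    F     |     T     |          T          |             F             | F
T | T | T | F |    F    |    F    |          T          |    F    |    T     |     F     |          T          |             F             | T
T | T | T | T |    T    |    F    |          F          |    T    |    F     |     T     |          T          |             F             | F
The formula is true on 6 of the 16 rows.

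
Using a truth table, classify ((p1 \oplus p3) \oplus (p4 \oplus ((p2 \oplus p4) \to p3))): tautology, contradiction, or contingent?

p1 | p2 | p3 | p4 | φ
-- | -- | -- | -- | -
T  | T  | T  | T  | F
T  | T  | T  | F  | T
T  | T  | F  | T  | T
T  | T  | F  | F  | T
T  | F  | T  | T  | F
T  | F  | T  | F  | T
T  | F  | F  | T  | F
T  | F  | F  | F  | F
F  | T  | T  | T  | T
F  | T  | T  | F  | F
F  | T  | F  | T  | F
F  | T  | F  | F  | F
F  | F  | T  | T  | T
F  | F  | T  | F  | F
F  | F  | F  | T  | T
F  | F  | F  | F  | T
8 of 16 rows are T, so the formula is contingent.

contingent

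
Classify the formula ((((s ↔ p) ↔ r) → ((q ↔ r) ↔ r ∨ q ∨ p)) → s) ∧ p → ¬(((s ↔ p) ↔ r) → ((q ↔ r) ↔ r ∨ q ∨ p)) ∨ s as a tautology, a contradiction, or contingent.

p | q | r | s || (s ↔ p) | ((s ↔ p) ↔ r) | (q ↔ r) | (r ∨ q) | ((r ∨ q) ∨ p) | ((q ↔ r) ↔ ((r ∨ q) ∨ p)) | φ
T | T | T | T ||    T    |       T       |    T    |    T    |       T       |             T             | T
T | T | T | F ||    F    |       F       |    T    |    T    |       T       |             T             | T
T | T | F | T ||    T    |       F       |    F    |    T    |       T       |             F             | T
T | T | F | F ||    F    |       T       |    F    |    T    |       T       |             F             | T
T | F | T | T ||    T    |       T       |    F    |    T    |       T       |             F             | T
T | F | T | F ||    F    |       F       |    F    |    T    |       T       |             F             | T
T | F | F | T ||    T    |       F       |    T    |    F    |       T       |             T             | T
T | F | F | F ||    F    |       T       |    T    |    F    |       T       |             T             | T
F | T | T | T ||    F    |       F       |    T    |    T    |       T       |             T             | T
F | T | T | F ||    T    |       T       |    T    |    T    |       T       |             T             | T
F | T | F | T ||    F    |       T       |    F    |    T    |       T       |             F             | T
F | T | F | F ||    T    |       F       |    F    |    T    |       T       |             F             | T
F | F | T | T ||    F    |       F       |    F    |    T    |       T       |             F             | T
F | F | T | F ||    T    |       T       |    F    |    T    |       T       |             F             | T
F | F | F | T ||    F    |       T       |    T    |    F    |       F       |             F             | T
F | F | F | F ||    T    |       F       |    T    |    F    |       F       |             F             | T
Every row is T, so the formula is a tautology.

tautology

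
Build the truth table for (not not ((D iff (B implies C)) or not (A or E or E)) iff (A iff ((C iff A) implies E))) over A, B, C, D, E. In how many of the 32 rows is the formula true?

A  B  C  D  E  |  φ
0  0  0  0  0  |  1
0  0  0  0  1  |  1
0  0  0  1  0  |  1
0  0  0  1  1  |  0
0  0  1  0  0  |  0
0  0  1  0  1  |  1
0  0  1  1  0  |  0
0  0  1  1  1  |  0
0  1  0  0  0  |  1
0  1  0  0  1  |  0
0  1  0  1  0  |  1
0  1  0  1  1  |  1
0  1  1  0  0  |  0
0  1  1  0  1  |  1
0  1  1  1  0  |  0
0  1  1  1  1  |  0
1  0  0  0  0  |  0
1  0  0  0  1  |  0
1  0  0  1  0  |  1
1  0  0  1  1  |  1
1  0  1  0  0  |  1
1  0  1  0  1  |  0
1  0  1  1  0  |  0
1  0  1  1  1  |  1
1  1  0  0  0  |  1
1  1  0  0  1  |  1
1  1  0  1  0  |  0
1  1  0  1  1  |  0
1  1  1  0  0  |  1
1  1  1  0  1  |  0
1  1  1  1  0  |  0
1  1  1  1  1  |  1
The formula is true on 16 of the 32 rows.

16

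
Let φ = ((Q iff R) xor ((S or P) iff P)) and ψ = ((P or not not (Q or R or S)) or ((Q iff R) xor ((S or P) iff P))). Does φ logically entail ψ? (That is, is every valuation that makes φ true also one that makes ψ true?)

yes

P  Q  R  S  |  φ  ψ
T  T  T  T  |  F  T
T  T  T  F  |  F  T
T  T  F  T  |  T  T
T  T  F  F  |  T  T
T  F  T  T  |  T  T
T  F  T  F  |  T  T
T  F  F  T  |  F  T
T  F  F  F  |  F  T
F  T  T  T  |  T  T
F  T  T  F  |  F  T
F  T  F  T  |  F  T
F  T  F  F  |  T  T
F  F  T  T  |  F  T
F  F  T  F  |  T  T
F  F  F  T  |  T  T
F  F  F  F  |  F  F
In every row where φ is true, ψ is also true, so φ ⊨ ψ.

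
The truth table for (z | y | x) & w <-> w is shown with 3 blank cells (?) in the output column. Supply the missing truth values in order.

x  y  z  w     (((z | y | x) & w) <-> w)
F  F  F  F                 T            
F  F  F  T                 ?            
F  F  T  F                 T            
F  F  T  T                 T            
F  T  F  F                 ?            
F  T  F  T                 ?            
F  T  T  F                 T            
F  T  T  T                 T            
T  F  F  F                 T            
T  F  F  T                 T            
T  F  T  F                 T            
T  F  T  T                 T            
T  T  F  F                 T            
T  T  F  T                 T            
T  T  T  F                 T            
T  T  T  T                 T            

Row x=F, y=F, z=F, w=T: ((z | y | x) & w) = F, so (((z | y | x) & w) <-> w) = F.
Row x=F, y=T, z=F, w=F: ((z | y | x) & w) = F, so (((z | y | x) & w) <-> w) = T.
Row x=F, y=T, z=F, w=T: ((z | y | x) & w) = T, so (((z | y | x) & w) <-> w) = T.

F, T, T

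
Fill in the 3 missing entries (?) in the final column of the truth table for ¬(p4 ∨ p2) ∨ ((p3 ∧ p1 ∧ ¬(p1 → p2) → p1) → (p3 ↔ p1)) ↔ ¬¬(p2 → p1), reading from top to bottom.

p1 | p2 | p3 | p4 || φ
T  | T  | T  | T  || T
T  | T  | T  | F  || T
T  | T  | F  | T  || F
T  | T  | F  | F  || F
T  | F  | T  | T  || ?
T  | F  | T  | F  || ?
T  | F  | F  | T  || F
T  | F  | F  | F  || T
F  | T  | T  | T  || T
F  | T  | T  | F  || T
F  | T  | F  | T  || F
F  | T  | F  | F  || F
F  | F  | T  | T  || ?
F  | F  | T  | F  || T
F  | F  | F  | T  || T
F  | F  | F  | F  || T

T, T, F

Row p1=T, p2=F, p3=T, p4=T: (¬(p4 ∨ p2) ∨ ((p3 ∧ p1 ∧ ¬(p1 → p2) → p1) → (p3 ↔ p1))) = T, ¬¬(p2 → p1) = T, so the formula = T.
Row p1=T, p2=F, p3=T, p4=F: (¬(p4 ∨ p2) ∨ ((p3 ∧ p1 ∧ ¬(p1 → p2) → p1) → (p3 ↔ p1))) = T, ¬¬(p2 → p1) = T, so the formula = T.
Row p1=F, p2=F, p3=T, p4=T: (¬(p4 ∨ p2) ∨ ((p3 ∧ p1 ∧ ¬(p1 → p2) → p1) → (p3 ↔ p1))) = F, ¬¬(p2 → p1) = T, so the formula = F.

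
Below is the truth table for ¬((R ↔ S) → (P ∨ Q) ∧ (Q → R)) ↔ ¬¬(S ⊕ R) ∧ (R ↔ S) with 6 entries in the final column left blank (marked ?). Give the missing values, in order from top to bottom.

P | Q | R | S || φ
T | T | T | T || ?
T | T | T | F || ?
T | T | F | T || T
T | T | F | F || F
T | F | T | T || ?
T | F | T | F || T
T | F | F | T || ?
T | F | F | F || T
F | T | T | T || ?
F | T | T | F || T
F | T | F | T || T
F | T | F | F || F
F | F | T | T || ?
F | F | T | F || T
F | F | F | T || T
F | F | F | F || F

Row P=T, Q=T, R=T, S=T: ¬((R ↔ S) → (P ∨ Q) ∧ (Q → R)) = F, (¬¬(S ⊕ R) ∧ (R ↔ S)) = F, so the formula = T.
Row P=T, Q=T, R=T, S=F: ¬((R ↔ S) → (P ∨ Q) ∧ (Q → R)) = F, (¬¬(S ⊕ R) ∧ (R ↔ S)) = F, so the formula = T.
Row P=T, Q=F, R=T, S=T: ¬((R ↔ S) → (P ∨ Q) ∧ (Q → R)) = F, (¬¬(S ⊕ R) ∧ (R ↔ S)) = F, so the formula = T.
Row P=T, Q=F, R=F, S=T: ¬((R ↔ S) → (P ∨ Q) ∧ (Q → R)) = F, (¬¬(S ⊕ R) ∧ (R ↔ S)) = F, so the formula = T.
Row P=F, Q=T, R=T, S=T: ¬((R ↔ S) → (P ∨ Q) ∧ (Q → R)) = F, (¬¬(S ⊕ R) ∧ (R ↔ S)) = F, so the formula = T.
Row P=F, Q=F, R=T, S=T: ¬((R ↔ S) → (P ∨ Q) ∧ (Q → R)) = T, (¬¬(S ⊕ R) ∧ (R ↔ S)) = F, so the formula = F.

T, T, T, T, T, F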